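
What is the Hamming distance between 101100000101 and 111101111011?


Count differing positions: . ^ . . . ^ ^ ^ ^ ^ ^ . = 7 differences

7


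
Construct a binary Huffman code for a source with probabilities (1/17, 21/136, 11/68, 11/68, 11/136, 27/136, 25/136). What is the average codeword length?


Huffman construction (repeatedly merge the two least-probable nodes; each merge adds 1 bit to every symbol beneath it): 1/17 + 11/136 = 19/136; 19/136 + 21/136 = 5/17; 11/68 + 11/68 = 11/34; 25/136 + 27/136 = 13/34; 5/17 + 11/34 = 21/34; 13/34 + 21/34 = 1. Resulting codeword lengths (in the order the probabilities were given): (4, 3, 3, 3, 4, 2, 2). L_avg = sum(p_i * l_i) = 1/17*4 + 21/136*3 + 11/68*3 + 11/68*3 + 11/136*4 + 27/136*2 + 25/136*2 = 375/136 = 2.7574

2.7574 bits


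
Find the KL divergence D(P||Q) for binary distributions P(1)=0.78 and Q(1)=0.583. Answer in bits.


KL = p*log2(p/q) + (1-p)*log2((1-p)/(1-q)) = 0.78*log2(0.78/0.583) + 0.22*log2(0.22/0.417) = 0.1246

0.1246 bits


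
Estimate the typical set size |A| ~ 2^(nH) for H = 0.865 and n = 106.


log2|A_typical| = nH = 106 * 0.865 = 91.69, so |A_typical| ~ 2^91.69 = 3.994e+27

3.994e+27


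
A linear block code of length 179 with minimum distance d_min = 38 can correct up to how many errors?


Correction capability = floor((d-1)/2) = floor((38-1)/2) = 18

18 errors


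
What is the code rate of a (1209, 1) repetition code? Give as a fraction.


Rate = k/n = 1/1209

1/1209


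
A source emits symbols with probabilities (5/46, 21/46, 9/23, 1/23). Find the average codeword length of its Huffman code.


Huffman construction (repeatedly merge the two least-probable nodes; each merge adds 1 bit to every symbol beneath it): 1/23 + 5/46 = 7/46; 7/46 + 9/23 = 25/46; 21/46 + 25/46 = 1. Resulting codeword lengths (in the order the probabilities were given): (3, 1, 2, 3). L_avg = sum(p_i * l_i) = 5/46*3 + 21/46*1 + 9/23*2 + 1/23*3 = 39/23 = 1.6957

1.6957 bits


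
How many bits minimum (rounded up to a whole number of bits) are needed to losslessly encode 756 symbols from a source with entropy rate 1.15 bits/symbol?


Minimum bits >= n * H = 756 * 1.15 = 869.4, rounded up to a whole number of bits = 870

870 bits


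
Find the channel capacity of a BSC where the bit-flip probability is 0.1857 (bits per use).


H(p) = -p*log2(p) - (1-p)*log2(1-p) = -0.1857*log2(0.1857) - 0.8143*log2(0.8143) = 0.451057 + 0.241332 = 0.6924. C = 1 - H(p) = 1 - 0.6924 = 0.3076

0.3076 bits


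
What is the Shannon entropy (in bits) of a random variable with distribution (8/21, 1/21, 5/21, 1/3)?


H = -sum(p_i * log2(p_i)). Terms: -(8/21)*log2(8/21) = 0.530407; -(1/21)*log2(1/21) = 0.209158; -(5/21)*log2(5/21) = 0.492950; -(1/3)*log2(1/3) = 0.528321. H = 0.530407 + 0.209158 + 0.492950 + 0.528321 = 1.7608

1.7608 bits


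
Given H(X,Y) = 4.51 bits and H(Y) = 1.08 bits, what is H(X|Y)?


H(X|Y) = H(X,Y) - H(Y) = 4.51 - 1.08 = 3.43

3.43 bits


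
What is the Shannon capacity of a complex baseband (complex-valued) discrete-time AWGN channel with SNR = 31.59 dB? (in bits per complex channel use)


SNR_linear = 10^(31.59/10) = 1442.1154; C = log2(1 + SNR_linear) = log2(1 + 1442.1154) = 10.495

10.495 bits/channel use


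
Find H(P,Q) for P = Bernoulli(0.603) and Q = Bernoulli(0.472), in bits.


H(P,Q) = -p*log2(q) - (1-p)*log2(1-q). -0.603*log2(0.472) = 0.653134; -0.397*log2(0.528) = 0.365792. H(P,Q) = 0.653134 + 0.365792 = 1.0189

1.0189 bits


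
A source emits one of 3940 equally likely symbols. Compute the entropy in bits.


H = log2(n) = log2(3940) = 11.944

11.944 bits


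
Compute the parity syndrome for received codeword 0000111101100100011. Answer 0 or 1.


Syndrome = XOR of all bits = 0 XOR 0 XOR 0 XOR 0 XOR 1 XOR 1 XOR 1 XOR 1 XOR 0 XOR 1 XOR 1 XOR 0 XOR 0 XOR 1 XOR 0 XOR 0 XOR 0 XOR 1 XOR 1 = 1

1


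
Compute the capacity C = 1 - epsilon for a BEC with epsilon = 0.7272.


C = 1 - epsilon = 1 - 0.7272 = 0.2728

0.2728 bits


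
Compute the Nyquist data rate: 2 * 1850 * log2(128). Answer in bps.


Rate = 2 * B * log2(M) = 2 * 1850 * 7.0 = 25900.0

25900.0 bps


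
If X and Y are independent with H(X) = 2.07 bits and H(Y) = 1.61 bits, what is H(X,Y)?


For independent variables, H(X,Y) = H(X) + H(Y) = 2.07 + 1.61 = 3.68

3.68 bits


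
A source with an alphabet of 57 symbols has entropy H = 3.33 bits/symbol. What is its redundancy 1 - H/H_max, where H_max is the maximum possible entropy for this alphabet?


H_max = log2(K) = log2(57) = 5.8329 bits/symbol. Redundancy = 1 - H/H_max = 1 - 3.33/5.8329 = 1 - 0.5709 = 0.4291

0.4291


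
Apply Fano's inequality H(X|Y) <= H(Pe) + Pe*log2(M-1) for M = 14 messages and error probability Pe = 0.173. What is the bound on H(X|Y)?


H(Pe) = -Pe*log2(Pe) - (1-Pe)*log2(1-Pe) = -0.173*log2(0.173) - 0.827*log2(0.827) = 0.437890 + 0.226632 = 0.6645. Pe*log2(M-1) = 0.173*log2(13) = 0.640176. Bound = H(Pe) + Pe*log2(M-1) = 0.437890 + 0.226632 + 0.640176 = 1.3047

1.3047 bits


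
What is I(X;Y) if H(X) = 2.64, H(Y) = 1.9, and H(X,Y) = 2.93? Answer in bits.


I(X;Y) = H(X) + H(Y) - H(X,Y) = 2.64 + 1.9 - 2.93 = 1.61

1.61 bits


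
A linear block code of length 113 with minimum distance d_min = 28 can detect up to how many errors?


Detection capability = d_min - 1 = 28 - 1 = 27

27 errors


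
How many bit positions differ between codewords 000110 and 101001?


Count differing positions: ^ . ^ ^ ^ ^ = 5 differences

5


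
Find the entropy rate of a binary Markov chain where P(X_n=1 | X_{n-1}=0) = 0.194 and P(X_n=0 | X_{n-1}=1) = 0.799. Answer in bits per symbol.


Stationary distribution: pi_0 = p10/(p01+p10) = 0.8046, pi_1 = 0.1954. Entropy rate H' = pi_0*H(p01) + pi_1*H(p10) = 0.8046*0.7098 + 0.1954*0.7239 = 0.7125

0.7125 bits/symbol


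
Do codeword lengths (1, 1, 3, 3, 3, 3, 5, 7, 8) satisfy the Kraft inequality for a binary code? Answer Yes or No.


Kraft sum = sum(2^(-l_i)) = 1.543, need <= 1. Result: violated (a binary prefix-free code with these lengths cannot exist)

No


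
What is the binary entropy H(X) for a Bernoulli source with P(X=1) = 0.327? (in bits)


H = -p*log2(p) - (1-p)*log2(1-p). -0.327*log2(0.327) = 0.527332; -0.673*log2(0.673) = 0.384499. H = 0.527332 + 0.384499 = 0.9118

0.9118 bits


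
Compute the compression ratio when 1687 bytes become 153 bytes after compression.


Ratio = original / compressed = 1687 / 153 = 11.0261

11.0261


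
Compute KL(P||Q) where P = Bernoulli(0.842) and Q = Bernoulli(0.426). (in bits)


KL = p*log2(p/q) + (1-p)*log2((1-p)/(1-q)) = 0.842*log2(0.842/0.426) + 0.158*log2(0.158/0.574) = 0.5336

0.5336 bits


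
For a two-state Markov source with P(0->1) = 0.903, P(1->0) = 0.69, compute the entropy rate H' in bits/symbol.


Stationary distribution: pi_0 = p10/(p01+p10) = 0.4331, pi_1 = 0.5669. Entropy rate H' = pi_0*H(p01) + pi_1*H(p10) = 0.4331*0.4594 + 0.5669*0.8932 = 0.7053

0.7053 bits/symbol


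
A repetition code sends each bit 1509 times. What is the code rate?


Rate = k/n = 1/1509

1/1509


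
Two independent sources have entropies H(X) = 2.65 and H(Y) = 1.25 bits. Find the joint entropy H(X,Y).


For independent variables, H(X,Y) = H(X) + H(Y) = 2.65 + 1.25 = 3.9

3.9 bits


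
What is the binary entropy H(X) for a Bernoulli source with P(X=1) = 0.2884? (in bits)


H = -p*log2(p) - (1-p)*log2(1-p). -0.2884*log2(0.2884) = 0.517348; -0.7116*log2(0.7116) = 0.349297. H = 0.517348 + 0.349297 = 0.8666

0.8666 bits


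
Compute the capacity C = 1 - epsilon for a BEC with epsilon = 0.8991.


C = 1 - epsilon = 1 - 0.8991 = 0.1009

0.1009 bits


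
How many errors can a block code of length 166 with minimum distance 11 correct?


Correction capability = floor((d-1)/2) = floor((11-1)/2) = 5

5 errors


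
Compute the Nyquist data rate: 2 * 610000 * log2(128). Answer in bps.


Rate = 2 * B * log2(M) = 2 * 610000 * 7.0 = 8540000.0

8540000.0 bps


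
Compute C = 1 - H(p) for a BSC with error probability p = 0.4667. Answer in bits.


H(p) = -p*log2(p) - (1-p)*log2(1-p) = -0.4667*log2(0.4667) - 0.5333*log2(0.5333) = 0.513105 + 0.483693 = 0.9968. C = 1 - H(p) = 1 - 0.9968 = 0.0032

0.0032 bits


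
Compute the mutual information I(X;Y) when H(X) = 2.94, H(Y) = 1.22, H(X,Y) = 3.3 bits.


I(X;Y) = H(X) + H(Y) - H(X,Y) = 2.94 + 1.22 - 3.3 = 0.86

0.86 bits


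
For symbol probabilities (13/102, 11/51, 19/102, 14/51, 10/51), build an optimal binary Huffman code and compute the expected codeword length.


Huffman construction (repeatedly merge the two least-probable nodes; each merge adds 1 bit to every symbol beneath it): 13/102 + 19/102 = 16/51; 10/51 + 11/51 = 7/17; 14/51 + 16/51 = 10/17; 7/17 + 10/17 = 1. Resulting codeword lengths (in the order the probabilities were given): (3, 2, 3, 2, 2). L_avg = sum(p_i * l_i) = 13/102*3 + 11/51*2 + 19/102*3 + 14/51*2 + 10/51*2 = 118/51 = 2.3137

2.3137 bits


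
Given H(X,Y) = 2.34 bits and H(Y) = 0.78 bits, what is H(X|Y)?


H(X|Y) = H(X,Y) - H(Y) = 2.34 - 0.78 = 1.56

1.56 bits


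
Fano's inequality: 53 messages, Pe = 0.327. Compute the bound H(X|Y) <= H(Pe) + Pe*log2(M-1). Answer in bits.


H(Pe) = -Pe*log2(Pe) - (1-Pe)*log2(1-Pe) = -0.327*log2(0.327) - 0.673*log2(0.673) = 0.527332 + 0.384499 = 0.9118. Pe*log2(M-1) = 0.327*log2(52) = 1.864044. Bound = H(Pe) + Pe*log2(M-1) = 0.527332 + 0.384499 + 1.864044 = 2.7759

2.7759 bits


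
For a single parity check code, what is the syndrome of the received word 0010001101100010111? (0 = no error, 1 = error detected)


Syndrome = XOR of all bits = 0 XOR 0 XOR 1 XOR 0 XOR 0 XOR 0 XOR 1 XOR 1 XOR 0 XOR 1 XOR 1 XOR 0 XOR 0 XOR 0 XOR 1 XOR 0 XOR 1 XOR 1 XOR 1 = 1

1


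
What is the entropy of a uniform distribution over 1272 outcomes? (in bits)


H = log2(n) = log2(1272) = 10.3129

10.3129 bits


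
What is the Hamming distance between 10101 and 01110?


Count differing positions: ^ ^ . ^ ^ = 4 differences

4


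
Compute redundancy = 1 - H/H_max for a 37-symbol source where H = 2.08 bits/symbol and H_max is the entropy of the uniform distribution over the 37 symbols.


H_max = log2(K) = log2(37) = 5.2095 bits/symbol. Redundancy = 1 - H/H_max = 1 - 2.08/5.2095 = 1 - 0.3993 = 0.6007

0.6007


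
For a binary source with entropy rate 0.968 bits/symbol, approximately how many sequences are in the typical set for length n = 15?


log2|A_typical| = nH = 15 * 0.968 = 14.52, so |A_typical| ~ 2^14.52 = 2.349e+04

2.349e+04


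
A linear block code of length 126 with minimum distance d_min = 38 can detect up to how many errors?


Detection capability = d_min - 1 = 38 - 1 = 37

37 errors


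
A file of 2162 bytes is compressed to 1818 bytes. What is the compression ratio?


Ratio = original / compressed = 2162 / 1818 = 1.1892

1.1892


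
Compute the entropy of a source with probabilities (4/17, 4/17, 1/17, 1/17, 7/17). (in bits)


H = -sum(p_i * log2(p_i)). Terms: -(4/17)*log2(4/17) = 0.491168; -(4/17)*log2(4/17) = 0.491168; -(1/17)*log2(1/17) = 0.240439; -(1/17)*log2(1/17) = 0.240439; -(7/17)*log2(7/17) = 0.527103. H = 0.491168 + 0.491168 + 0.240439 + 0.240439 + 0.527103 = 1.9903

1.9903 bits


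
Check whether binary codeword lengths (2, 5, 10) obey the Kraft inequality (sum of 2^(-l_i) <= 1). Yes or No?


Kraft sum = sum(2^(-l_i)) = 0.2822, need <= 1. Result: satisfied (a binary prefix-free code with these lengths exists)

Yes


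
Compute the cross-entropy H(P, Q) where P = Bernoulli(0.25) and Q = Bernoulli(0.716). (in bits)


H(P,Q) = -p*log2(q) - (1-p)*log2(1-q). -0.25*log2(0.716) = 0.120492; -0.75*log2(0.284) = 1.362028. H(P,Q) = 0.120492 + 1.362028 = 1.4825

1.4825 bits


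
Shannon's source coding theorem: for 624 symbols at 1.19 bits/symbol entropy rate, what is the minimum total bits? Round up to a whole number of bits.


Minimum bits >= n * H = 624 * 1.19 = 742.56, rounded up to a whole number of bits = 743

743 bits


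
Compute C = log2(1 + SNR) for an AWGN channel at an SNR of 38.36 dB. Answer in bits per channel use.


SNR_linear = 10^(38.36/10) = 6854.8823; C = log2(1 + SNR_linear) = log2(1 + 6854.8823) = 12.7431

12.7431 bits/channel use


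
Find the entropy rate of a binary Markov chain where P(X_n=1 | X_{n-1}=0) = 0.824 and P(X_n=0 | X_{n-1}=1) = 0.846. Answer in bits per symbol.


Stationary distribution: pi_0 = p10/(p01+p10) = 0.5066, pi_1 = 0.4934. Entropy rate H' = pi_0*H(p01) + pi_1*H(p10) = 0.5066*0.6712 + 0.4934*0.6198 = 0.6458

0.6458 bits/symbol


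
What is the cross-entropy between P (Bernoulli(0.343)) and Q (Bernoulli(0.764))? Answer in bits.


H(P,Q) = -p*log2(q) - (1-p)*log2(1-q). -0.343*log2(0.764) = 0.133206; -0.657*log2(0.236) = 1.368624. H(P,Q) = 0.133206 + 1.368624 = 1.5018

1.5018 bits


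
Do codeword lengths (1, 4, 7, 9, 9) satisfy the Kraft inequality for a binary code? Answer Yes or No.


Kraft sum = sum(2^(-l_i)) = 0.5742, need <= 1. Result: satisfied (a binary prefix-free code with these lengths exists)

Yes


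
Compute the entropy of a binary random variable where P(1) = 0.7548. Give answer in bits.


H = -p*log2(p) - (1-p)*log2(1-p). -0.7548*log2(0.7548) = 0.306323; -0.2452*log2(0.2452) = 0.497258. H = 0.306323 + 0.497258 = 0.8036

0.8036 bits


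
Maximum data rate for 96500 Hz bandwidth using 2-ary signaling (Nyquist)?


Rate = 2 * B * log2(M) = 2 * 96500 * 1.0 = 193000.0

193000.0 bps


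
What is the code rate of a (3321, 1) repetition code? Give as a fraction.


Rate = k/n = 1/3321

1/3321


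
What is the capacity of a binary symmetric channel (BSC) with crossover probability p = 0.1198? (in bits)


H(p) = -p*log2(p) - (1-p)*log2(1-p) = -0.1198*log2(0.1198) - 0.8802*log2(0.8802) = 0.366744 + 0.162042 = 0.5288. C = 1 - H(p) = 1 - 0.5288 = 0.4712

0.4712 bits


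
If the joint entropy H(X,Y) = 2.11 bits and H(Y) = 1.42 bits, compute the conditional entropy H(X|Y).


H(X|Y) = H(X,Y) - H(Y) = 2.11 - 1.42 = 0.69

0.69 bits


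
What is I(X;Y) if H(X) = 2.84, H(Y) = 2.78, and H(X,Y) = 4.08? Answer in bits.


I(X;Y) = H(X) + H(Y) - H(X,Y) = 2.84 + 2.78 - 4.08 = 1.54

1.54 bits


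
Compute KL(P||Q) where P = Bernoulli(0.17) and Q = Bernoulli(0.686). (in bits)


KL = p*log2(p/q) + (1-p)*log2((1-p)/(1-q)) = 0.17*log2(0.17/0.686) + 0.83*log2(0.83/0.314) = 0.8218

0.8218 bits


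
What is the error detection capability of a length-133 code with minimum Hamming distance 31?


Detection capability = d_min - 1 = 31 - 1 = 30

30 errors


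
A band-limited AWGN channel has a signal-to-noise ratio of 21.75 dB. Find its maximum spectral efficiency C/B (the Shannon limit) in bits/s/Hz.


SNR_linear = 10^(21.75/10) = 149.6236; C/B = log2(1 + SNR_linear) = log2(1 + 149.6236) = 7.2348

7.2348 bits/s/Hz


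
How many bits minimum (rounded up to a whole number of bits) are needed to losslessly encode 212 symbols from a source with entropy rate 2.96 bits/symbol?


Minimum bits >= n * H = 212 * 2.96 = 627.52, rounded up to a whole number of bits = 628

628 bits


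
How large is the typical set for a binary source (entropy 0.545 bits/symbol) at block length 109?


log2|A_typical| = nH = 109 * 0.545 = 59.405, so |A_typical| ~ 2^59.405 = 7.633e+17

7.633e+17


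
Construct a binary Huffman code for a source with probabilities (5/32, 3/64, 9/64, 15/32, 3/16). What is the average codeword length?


Huffman construction (repeatedly merge the two least-probable nodes; each merge adds 1 bit to every symbol beneath it): 3/64 + 9/64 = 3/16; 5/32 + 3/16 = 11/32; 3/16 + 11/32 = 17/32; 15/32 + 17/32 = 1. Resulting codeword lengths (in the order the probabilities were given): (3, 3, 3, 1, 3). L_avg = sum(p_i * l_i) = 5/32*3 + 3/64*3 + 9/64*3 + 15/32*1 + 3/16*3 = 33/16 = 2.0625

2.0625 bits


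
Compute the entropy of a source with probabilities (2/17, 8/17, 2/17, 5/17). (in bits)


H = -sum(p_i * log2(p_i)). Terms: -(2/17)*log2(2/17) = 0.363231; -(8/17)*log2(8/17) = 0.511747; -(2/17)*log2(2/17) = 0.363231; -(5/17)*log2(5/17) = 0.519275. H = 0.363231 + 0.511747 + 0.363231 + 0.519275 = 1.7575

1.7575 bits


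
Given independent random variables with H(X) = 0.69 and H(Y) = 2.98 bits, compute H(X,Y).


For independent variables, H(X,Y) = H(X) + H(Y) = 0.69 + 2.98 = 3.67

3.67 bits


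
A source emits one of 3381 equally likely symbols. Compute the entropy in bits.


H = log2(n) = log2(3381) = 11.7232

11.7232 bits


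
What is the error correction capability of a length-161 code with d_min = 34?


Correction capability = floor((d-1)/2) = floor((34-1)/2) = 16

16 errors


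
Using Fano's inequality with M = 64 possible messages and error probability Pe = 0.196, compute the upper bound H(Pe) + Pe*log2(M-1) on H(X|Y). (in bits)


H(Pe) = -Pe*log2(Pe) - (1-Pe)*log2(1-Pe) = -0.196*log2(0.196) - 0.804*log2(0.804) = 0.460811 + 0.253045 = 0.7139. Pe*log2(M-1) = 0.196*log2(63) = 1.171547. Bound = H(Pe) + Pe*log2(M-1) = 0.460811 + 0.253045 + 1.171547 = 1.8854

1.8854 bits


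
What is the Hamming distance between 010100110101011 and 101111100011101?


Count differing positions: ^ ^ ^ . ^ ^ . ^ . ^ ^ . ^ ^ . = 10 differences

10


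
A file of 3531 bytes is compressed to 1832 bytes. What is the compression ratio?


Ratio = original / compressed = 3531 / 1832 = 1.9274

1.9274


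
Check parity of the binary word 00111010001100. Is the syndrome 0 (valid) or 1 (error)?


Syndrome = XOR of all bits = 0 XOR 0 XOR 1 XOR 1 XOR 1 XOR 0 XOR 1 XOR 0 XOR 0 XOR 0 XOR 1 XOR 1 XOR 0 XOR 0 = 0

0


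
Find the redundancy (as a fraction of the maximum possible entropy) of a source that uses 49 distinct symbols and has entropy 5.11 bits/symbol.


H_max = log2(K) = log2(49) = 5.6147 bits/symbol. Redundancy = 1 - H/H_max = 1 - 5.11/5.6147 = 1 - 0.9101 = 0.0899

0.0899


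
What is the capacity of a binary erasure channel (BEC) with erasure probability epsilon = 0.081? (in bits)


C = 1 - epsilon = 1 - 0.081 = 0.919

0.919 bits


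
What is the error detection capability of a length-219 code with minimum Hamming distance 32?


Detection capability = d_min - 1 = 32 - 1 = 31

31 errors


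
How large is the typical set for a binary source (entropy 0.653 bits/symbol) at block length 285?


log2|A_typical| = nH = 285 * 0.653 = 186.105, so |A_typical| ~ 2^186.105 = 1.055e+56

1.055e+56


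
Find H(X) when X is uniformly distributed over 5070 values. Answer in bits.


H = log2(n) = log2(5070) = 12.3078

12.3078 bits


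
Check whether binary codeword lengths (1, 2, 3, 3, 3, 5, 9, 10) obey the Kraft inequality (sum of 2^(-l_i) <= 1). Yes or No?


Kraft sum = sum(2^(-l_i)) = 1.1592, need <= 1. Result: violated (a binary prefix-free code with these lengths cannot exist)

No


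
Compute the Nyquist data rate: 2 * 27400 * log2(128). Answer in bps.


Rate = 2 * B * log2(M) = 2 * 27400 * 7.0 = 383600.0

383600.0 bps


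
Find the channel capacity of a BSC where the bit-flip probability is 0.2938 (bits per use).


H(p) = -p*log2(p) - (1-p)*log2(1-p) = -0.2938*log2(0.2938) - 0.7062*log2(0.7062) = 0.519172 + 0.354407 = 0.8736. C = 1 - H(p) = 1 - 0.8736 = 0.1264

0.1264 bits


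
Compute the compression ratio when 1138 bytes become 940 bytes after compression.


Ratio = original / compressed = 1138 / 940 = 1.2106

1.2106


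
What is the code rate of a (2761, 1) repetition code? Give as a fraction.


Rate = k/n = 1/2761

1/2761


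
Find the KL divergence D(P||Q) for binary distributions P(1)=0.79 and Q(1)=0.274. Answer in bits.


KL = p*log2(p/q) + (1-p)*log2((1-p)/(1-q)) = 0.79*log2(0.79/0.274) + 0.21*log2(0.21/0.726) = 0.8311

0.8311 bits


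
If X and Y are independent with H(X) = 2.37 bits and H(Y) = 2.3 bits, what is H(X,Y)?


For independent variables, H(X,Y) = H(X) + H(Y) = 2.37 + 2.3 = 4.67

4.67 bits


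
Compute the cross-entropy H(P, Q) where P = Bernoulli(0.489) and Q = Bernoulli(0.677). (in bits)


H(P,Q) = -p*log2(q) - (1-p)*log2(1-q). -0.489*log2(0.677) = 0.275196; -0.511*log2(0.323) = 0.833131. H(P,Q) = 0.275196 + 0.833131 = 1.1083

1.1083 bits


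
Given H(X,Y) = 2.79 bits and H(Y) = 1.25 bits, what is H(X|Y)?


H(X|Y) = H(X,Y) - H(Y) = 2.79 - 1.25 = 1.54

1.54 bits


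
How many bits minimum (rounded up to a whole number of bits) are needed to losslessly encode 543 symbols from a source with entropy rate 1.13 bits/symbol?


Minimum bits >= n * H = 543 * 1.13 = 613.59, rounded up to a whole number of bits = 614

614 bits


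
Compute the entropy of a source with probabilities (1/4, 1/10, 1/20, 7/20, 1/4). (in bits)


H = -sum(p_i * log2(p_i)). Terms: -(1/4)*log2(1/4) = 0.500000; -(1/10)*log2(1/10) = 0.332193; -(1/20)*log2(1/20) = 0.216096; -(7/20)*log2(7/20) = 0.530101; -(1/4)*log2(1/4) = 0.500000. H = 0.500000 + 0.332193 + 0.216096 + 0.530101 + 0.500000 = 2.0784

2.0784 bits


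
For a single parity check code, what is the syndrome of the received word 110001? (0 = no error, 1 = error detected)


Syndrome = XOR of all bits = 1 XOR 1 XOR 0 XOR 0 XOR 0 XOR 1 = 1

1


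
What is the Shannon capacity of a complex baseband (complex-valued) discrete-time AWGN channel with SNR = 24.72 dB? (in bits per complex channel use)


SNR_linear = 10^(24.72/10) = 296.4831; C = log2(1 + SNR_linear) = log2(1 + 296.4831) = 8.2167

8.2167 bits/channel use


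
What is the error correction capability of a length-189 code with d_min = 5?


Correction capability = floor((d-1)/2) = floor((5-1)/2) = 2

2 errors


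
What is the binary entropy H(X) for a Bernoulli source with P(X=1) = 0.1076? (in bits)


H = -p*log2(p) - (1-p)*log2(1-p). -0.1076*log2(0.1076) = 0.346069; -0.8924*log2(0.8924) = 0.146566. H = 0.346069 + 0.146566 = 0.4926

0.4926 bits


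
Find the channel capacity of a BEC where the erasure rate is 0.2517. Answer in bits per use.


C = 1 - epsilon = 1 - 0.2517 = 0.7483

0.7483 bits


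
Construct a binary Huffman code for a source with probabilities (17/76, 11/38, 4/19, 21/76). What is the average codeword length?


Huffman construction (repeatedly merge the two least-probable nodes; each merge adds 1 bit to every symbol beneath it): 4/19 + 17/76 = 33/76; 21/76 + 11/38 = 43/76; 33/76 + 43/76 = 1. Resulting codeword lengths (in the order the probabilities were given): (2, 2, 2, 2). L_avg = sum(p_i * l_i) = 17/76*2 + 11/38*2 + 4/19*2 + 21/76*2 = 2

2.0 bits


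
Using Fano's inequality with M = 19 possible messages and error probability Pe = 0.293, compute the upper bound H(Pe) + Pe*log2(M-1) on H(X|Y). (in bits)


H(Pe) = -Pe*log2(Pe) - (1-Pe)*log2(1-Pe) = -0.293*log2(0.293) - 0.707*log2(0.707) = 0.518911 + 0.353654 = 0.8726. Pe*log2(M-1) = 0.293*log2(18) = 1.221788. Bound = H(Pe) + Pe*log2(M-1) = 0.518911 + 0.353654 + 1.221788 = 2.0944

2.0944 bits


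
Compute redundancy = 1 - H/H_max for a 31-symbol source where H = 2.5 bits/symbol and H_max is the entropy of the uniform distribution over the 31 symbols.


H_max = log2(K) = log2(31) = 4.9542 bits/symbol. Redundancy = 1 - H/H_max = 1 - 2.5/4.9542 = 1 - 0.5046 = 0.4954

0.4954


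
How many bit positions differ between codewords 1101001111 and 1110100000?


Count differing positions: . . ^ ^ ^ . ^ ^ ^ ^ = 7 differences

7


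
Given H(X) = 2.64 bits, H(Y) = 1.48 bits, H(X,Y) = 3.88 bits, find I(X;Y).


I(X;Y) = H(X) + H(Y) - H(X,Y) = 2.64 + 1.48 - 3.88 = 0.24

0.24 bits


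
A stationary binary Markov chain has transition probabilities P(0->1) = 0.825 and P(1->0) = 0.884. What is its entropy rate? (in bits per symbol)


Stationary distribution: pi_0 = p10/(p01+p10) = 0.5173, pi_1 = 0.4827. Entropy rate H' = pi_0*H(p01) + pi_1*H(p10) = 0.5173*0.669 + 0.4827*0.5178 = 0.596

0.596 bits/symbol


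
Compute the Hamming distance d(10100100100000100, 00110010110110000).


Count differing positions: ^ . . ^ . ^ ^ . . ^ . ^ ^ . ^ . . = 8 differences

8


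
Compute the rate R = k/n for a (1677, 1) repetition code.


Rate = k/n = 1/1677

1/1677


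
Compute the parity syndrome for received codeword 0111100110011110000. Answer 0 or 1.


Syndrome = XOR of all bits = 0 XOR 1 XOR 1 XOR 1 XOR 1 XOR 0 XOR 0 XOR 1 XOR 1 XOR 0 XOR 0 XOR 1 XOR 1 XOR 1 XOR 1 XOR 0 XOR 0 XOR 0 XOR 0 = 0

0


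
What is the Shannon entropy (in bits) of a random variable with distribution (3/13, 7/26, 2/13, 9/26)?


H = -sum(p_i * log2(p_i)). Terms: -(3/13)*log2(3/13) = 0.488187; -(7/26)*log2(7/26) = 0.509677; -(2/13)*log2(2/13) = 0.415452; -(9/26)*log2(9/26) = 0.529794. H = 0.488187 + 0.509677 + 0.415452 + 0.529794 = 1.9431

1.9431 bits


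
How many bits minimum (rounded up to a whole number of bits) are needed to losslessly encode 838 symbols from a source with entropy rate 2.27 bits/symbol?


Minimum bits >= n * H = 838 * 2.27 = 1902.26, rounded up to a whole number of bits = 1903

1903 bits


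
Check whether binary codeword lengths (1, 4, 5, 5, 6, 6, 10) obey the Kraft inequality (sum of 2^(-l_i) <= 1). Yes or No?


Kraft sum = sum(2^(-l_i)) = 0.6572, need <= 1. Result: satisfied (a binary prefix-free code with these lengths exists)

Yes


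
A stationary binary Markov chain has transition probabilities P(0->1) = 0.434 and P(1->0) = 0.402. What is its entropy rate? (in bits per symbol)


Stationary distribution: pi_0 = p10/(p01+p10) = 0.4809, pi_1 = 0.5191. Entropy rate H' = pi_0*H(p01) + pi_1*H(p10) = 0.4809*0.9874 + 0.5191*0.9721 = 0.9795

0.9795 bits/symbol


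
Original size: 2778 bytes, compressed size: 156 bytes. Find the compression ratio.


Ratio = original / compressed = 2778 / 156 = 17.8077

17.8077


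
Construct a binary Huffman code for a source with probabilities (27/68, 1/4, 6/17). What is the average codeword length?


Huffman construction (repeatedly merge the two least-probable nodes; each merge adds 1 bit to every symbol beneath it): 1/4 + 6/17 = 41/68; 27/68 + 41/68 = 1. Resulting codeword lengths (in the order the probabilities were given): (1, 2, 2). L_avg = sum(p_i * l_i) = 27/68*1 + 1/4*2 + 6/17*2 = 109/68 = 1.6029

1.6029 bits


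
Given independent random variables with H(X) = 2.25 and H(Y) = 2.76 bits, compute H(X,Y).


For independent variables, H(X,Y) = H(X) + H(Y) = 2.25 + 2.76 = 5.01

5.01 bits


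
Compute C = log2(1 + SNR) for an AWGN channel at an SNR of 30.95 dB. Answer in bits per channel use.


SNR_linear = 10^(30.95/10) = 1244.5146; C = log2(1 + SNR_linear) = log2(1 + 1244.5146) = 10.2825

10.2825 bits/channel use


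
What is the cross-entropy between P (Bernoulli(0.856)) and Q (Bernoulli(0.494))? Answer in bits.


H(P,Q) = -p*log2(q) - (1-p)*log2(1-q). -0.856*log2(0.494) = 0.870909; -0.144*log2(0.506) = 0.141522. H(P,Q) = 0.870909 + 0.141522 = 1.0124

1.0124 bits


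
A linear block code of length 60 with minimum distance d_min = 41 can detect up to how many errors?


Detection capability = d_min - 1 = 41 - 1 = 40

40 errors


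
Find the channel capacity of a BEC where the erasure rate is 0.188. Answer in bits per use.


C = 1 - epsilon = 1 - 0.188 = 0.812

0.812 bits


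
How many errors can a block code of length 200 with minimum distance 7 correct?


Correction capability = floor((d-1)/2) = floor((7-1)/2) = 3

3 errors


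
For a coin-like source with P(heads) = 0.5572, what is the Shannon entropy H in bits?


H = -p*log2(p) - (1-p)*log2(1-p). -0.5572*log2(0.5572) = 0.470128; -0.4428*log2(0.4428) = 0.520411. H = 0.470128 + 0.520411 = 0.9905

0.9905 bits


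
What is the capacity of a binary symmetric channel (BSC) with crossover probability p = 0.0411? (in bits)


H(p) = -p*log2(p) - (1-p)*log2(1-p) = -0.0411*log2(0.0411) - 0.9589*log2(0.9589) = 0.189254 + 0.058059 = 0.2473. C = 1 - H(p) = 1 - 0.2473 = 0.7527

0.7527 bits


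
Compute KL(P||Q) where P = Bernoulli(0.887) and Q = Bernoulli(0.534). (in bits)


KL = p*log2(p/q) + (1-p)*log2((1-p)/(1-q)) = 0.887*log2(0.887/0.534) + 0.113*log2(0.113/0.466) = 0.4184

0.4184 bits


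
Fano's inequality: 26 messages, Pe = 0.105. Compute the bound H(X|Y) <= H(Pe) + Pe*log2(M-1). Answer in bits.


H(Pe) = -Pe*log2(Pe) - (1-Pe)*log2(1-Pe) = -0.105*log2(0.105) - 0.895*log2(0.895) = 0.341412 + 0.143236 = 0.4846. Pe*log2(M-1) = 0.105*log2(25) = 0.487605. Bound = H(Pe) + Pe*log2(M-1) = 0.341412 + 0.143236 + 0.487605 = 0.9723

0.9723 bits


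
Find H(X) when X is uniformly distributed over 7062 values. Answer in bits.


H = log2(n) = log2(7062) = 12.7859

12.7859 bits


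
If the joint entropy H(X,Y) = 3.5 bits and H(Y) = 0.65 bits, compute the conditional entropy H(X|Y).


H(X|Y) = H(X,Y) - H(Y) = 3.5 - 0.65 = 2.85

2.85 bits


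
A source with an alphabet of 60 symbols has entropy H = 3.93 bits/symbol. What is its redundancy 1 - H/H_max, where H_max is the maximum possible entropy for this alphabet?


H_max = log2(K) = log2(60) = 5.9069 bits/symbol. Redundancy = 1 - H/H_max = 1 - 3.93/5.9069 = 1 - 0.6653 = 0.3347

0.3347


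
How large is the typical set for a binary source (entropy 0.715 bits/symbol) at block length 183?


log2|A_typical| = nH = 183 * 0.715 = 130.845, so |A_typical| ~ 2^130.845 = 2.445e+39

2.445e+39


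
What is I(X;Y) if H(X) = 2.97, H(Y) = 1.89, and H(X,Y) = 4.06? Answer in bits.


I(X;Y) = H(X) + H(Y) - H(X,Y) = 2.97 + 1.89 - 4.06 = 0.8

0.8 bits


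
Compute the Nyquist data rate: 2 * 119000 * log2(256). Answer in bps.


Rate = 2 * B * log2(M) = 2 * 119000 * 8.0 = 1904000.0

1904000.0 bps


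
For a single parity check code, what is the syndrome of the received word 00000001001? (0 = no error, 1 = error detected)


Syndrome = XOR of all bits = 0 XOR 0 XOR 0 XOR 0 XOR 0 XOR 0 XOR 0 XOR 1 XOR 0 XOR 0 XOR 1 = 0

0


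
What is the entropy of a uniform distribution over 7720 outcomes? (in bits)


H = log2(n) = log2(7720) = 12.9144

12.9144 bits


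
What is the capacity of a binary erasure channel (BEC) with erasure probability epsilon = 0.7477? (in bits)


C = 1 - epsilon = 1 - 0.7477 = 0.2523

0.2523 bits


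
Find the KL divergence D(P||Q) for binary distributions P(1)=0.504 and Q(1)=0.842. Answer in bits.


KL = p*log2(p/q) + (1-p)*log2((1-p)/(1-q)) = 0.504*log2(0.504/0.842) + 0.496*log2(0.496/0.158) = 0.4454

0.4454 bits


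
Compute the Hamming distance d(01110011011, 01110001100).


Count differing positions: . . . . . . ^ . ^ ^ ^ = 4 differences

4


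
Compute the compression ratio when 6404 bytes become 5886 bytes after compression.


Ratio = original / compressed = 6404 / 5886 = 1.088

1.088


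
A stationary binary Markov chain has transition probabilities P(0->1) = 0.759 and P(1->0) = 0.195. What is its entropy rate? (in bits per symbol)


Stationary distribution: pi_0 = p10/(p01+p10) = 0.2044, pi_1 = 0.7956. Entropy rate H' = pi_0*H(p01) + pi_1*H(p10) = 0.2044*0.7967 + 0.7956*0.7118 = 0.7292

0.7292 bits/symbol


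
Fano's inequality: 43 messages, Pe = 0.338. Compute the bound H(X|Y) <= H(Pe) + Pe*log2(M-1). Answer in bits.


H(Pe) = -Pe*log2(Pe) - (1-Pe)*log2(1-Pe) = -0.338*log2(0.338) - 0.662*log2(0.662) = 0.528938 + 0.393954 = 0.9229. Pe*log2(M-1) = 0.338*log2(42) = 1.822603. Bound = H(Pe) + Pe*log2(M-1) = 0.528938 + 0.393954 + 1.822603 = 2.7455

2.7455 bits


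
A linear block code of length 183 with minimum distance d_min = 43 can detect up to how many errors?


Detection capability = d_min - 1 = 43 - 1 = 42

42 errors


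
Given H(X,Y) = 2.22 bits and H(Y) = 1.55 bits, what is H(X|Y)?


H(X|Y) = H(X,Y) - H(Y) = 2.22 - 1.55 = 0.67

0.67 bits


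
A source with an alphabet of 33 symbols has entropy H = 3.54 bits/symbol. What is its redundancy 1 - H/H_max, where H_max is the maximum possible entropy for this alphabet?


H_max = log2(K) = log2(33) = 5.0444 bits/symbol. Redundancy = 1 - H/H_max = 1 - 3.54/5.0444 = 1 - 0.7018 = 0.2982

0.2982


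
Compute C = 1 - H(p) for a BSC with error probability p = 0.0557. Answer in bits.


H(p) = -p*log2(p) - (1-p)*log2(1-p) = -0.0557*log2(0.0557) - 0.9443*log2(0.9443) = 0.232056 + 0.078077 = 0.3101. C = 1 - H(p) = 1 - 0.3101 = 0.6899

0.6899 bits


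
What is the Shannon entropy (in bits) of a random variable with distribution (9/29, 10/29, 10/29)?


H = -sum(p_i * log2(p_i)). Terms: -(9/29)*log2(9/29) = 0.523879; -(10/29)*log2(10/29) = 0.529673; -(10/29)*log2(10/29) = 0.529673. H = 0.523879 + 0.529673 + 0.529673 = 1.5832

1.5832 bits


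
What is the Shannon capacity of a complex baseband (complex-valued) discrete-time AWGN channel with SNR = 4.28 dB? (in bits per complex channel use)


SNR_linear = 10^(4.28/10) = 2.6792; C = log2(1 + SNR_linear) = log2(1 + 2.6792) = 1.8794

1.8794 bits/channel use


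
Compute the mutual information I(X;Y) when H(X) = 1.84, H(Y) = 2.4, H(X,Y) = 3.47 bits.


I(X;Y) = H(X) + H(Y) - H(X,Y) = 1.84 + 2.4 - 3.47 = 0.77

0.77 bits


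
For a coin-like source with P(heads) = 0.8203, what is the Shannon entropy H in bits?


H = -p*log2(p) - (1-p)*log2(1-p). -0.8203*log2(0.8203) = 0.234422; -0.1797*log2(0.1797) = 0.444998. H = 0.234422 + 0.444998 = 0.6794

0.6794 bits


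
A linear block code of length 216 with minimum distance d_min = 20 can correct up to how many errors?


Correction capability = floor((d-1)/2) = floor((20-1)/2) = 9

9 errors


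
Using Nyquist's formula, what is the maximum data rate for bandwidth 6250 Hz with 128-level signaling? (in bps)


Rate = 2 * B * log2(M) = 2 * 6250 * 7.0 = 87500.0

87500.0 bps


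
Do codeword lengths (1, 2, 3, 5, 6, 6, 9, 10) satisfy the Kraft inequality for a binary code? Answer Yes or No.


Kraft sum = sum(2^(-l_i)) = 0.9404, need <= 1. Result: satisfied (a binary prefix-free code with these lengths exists)

Yes


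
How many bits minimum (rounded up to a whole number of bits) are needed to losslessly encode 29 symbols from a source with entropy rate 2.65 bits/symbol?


Minimum bits >= n * H = 29 * 2.65 = 76.85, rounded up to a whole number of bits = 77

77 bits


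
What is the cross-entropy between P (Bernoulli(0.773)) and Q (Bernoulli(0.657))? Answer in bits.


H(P,Q) = -p*log2(q) - (1-p)*log2(1-q). -0.773*log2(0.657) = 0.468465; -0.227*log2(0.343) = 0.350424. H(P,Q) = 0.468465 + 0.350424 = 0.8189

0.8189 bits


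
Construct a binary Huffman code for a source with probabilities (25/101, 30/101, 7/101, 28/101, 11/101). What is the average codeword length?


Huffman construction (repeatedly merge the two least-probable nodes; each merge adds 1 bit to every symbol beneath it): 7/101 + 11/101 = 18/101; 18/101 + 25/101 = 43/101; 28/101 + 30/101 = 58/101; 43/101 + 58/101 = 1. Resulting codeword lengths (in the order the probabilities were given): (2, 2, 3, 2, 3). L_avg = sum(p_i * l_i) = 25/101*2 + 30/101*2 + 7/101*3 + 28/101*2 + 11/101*3 = 220/101 = 2.1782

2.1782 bits


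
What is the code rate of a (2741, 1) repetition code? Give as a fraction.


Rate = k/n = 1/2741

1/2741


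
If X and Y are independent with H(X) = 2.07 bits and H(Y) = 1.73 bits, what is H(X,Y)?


For independent variables, H(X,Y) = H(X) + H(Y) = 2.07 + 1.73 = 3.8

3.8 bits


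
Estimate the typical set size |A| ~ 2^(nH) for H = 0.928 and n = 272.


log2|A_typical| = nH = 272 * 0.928 = 252.416, so |A_typical| ~ 2^252.416 = 9.656e+75

9.656e+75


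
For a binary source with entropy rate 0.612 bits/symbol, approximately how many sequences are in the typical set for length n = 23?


log2|A_typical| = nH = 23 * 0.612 = 14.076, so |A_typical| ~ 2^14.076 = 1.727e+04

1.727e+04


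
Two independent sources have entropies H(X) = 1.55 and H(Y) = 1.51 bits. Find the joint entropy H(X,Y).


For independent variables, H(X,Y) = H(X) + H(Y) = 1.55 + 1.51 = 3.06

3.06 bits


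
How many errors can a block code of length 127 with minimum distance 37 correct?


Correction capability = floor((d-1)/2) = floor((37-1)/2) = 18

18 errors


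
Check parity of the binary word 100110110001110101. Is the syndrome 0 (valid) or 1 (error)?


Syndrome = XOR of all bits = 1 XOR 0 XOR 0 XOR 1 XOR 1 XOR 0 XOR 1 XOR 1 XOR 0 XOR 0 XOR 0 XOR 1 XOR 1 XOR 1 XOR 0 XOR 1 XOR 0 XOR 1 = 0

0


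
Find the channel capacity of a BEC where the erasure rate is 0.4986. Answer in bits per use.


C = 1 - epsilon = 1 - 0.4986 = 0.5014

0.5014 bits


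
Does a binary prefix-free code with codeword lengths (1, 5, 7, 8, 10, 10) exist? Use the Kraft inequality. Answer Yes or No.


Kraft sum = sum(2^(-l_i)) = 0.5449, need <= 1. Result: satisfied (a binary prefix-free code with these lengths exists)

Yes


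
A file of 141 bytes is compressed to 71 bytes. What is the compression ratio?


Ratio = original / compressed = 141 / 71 = 1.9859

1.9859


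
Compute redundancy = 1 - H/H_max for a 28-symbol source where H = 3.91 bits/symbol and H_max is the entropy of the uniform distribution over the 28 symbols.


H_max = log2(K) = log2(28) = 4.8074 bits/symbol. Redundancy = 1 - H/H_max = 1 - 3.91/4.8074 = 1 - 0.8133 = 0.1867

0.1867


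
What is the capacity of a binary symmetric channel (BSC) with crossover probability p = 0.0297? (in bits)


H(p) = -p*log2(p) - (1-p)*log2(1-p) = -0.0297*log2(0.0297) - 0.9703*log2(0.9703) = 0.150680 + 0.042205 = 0.1929. C = 1 - H(p) = 1 - 0.1929 = 0.8071

0.8071 bits


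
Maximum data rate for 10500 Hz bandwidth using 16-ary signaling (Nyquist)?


Rate = 2 * B * log2(M) = 2 * 10500 * 4.0 = 84000.0

84000.0 bps


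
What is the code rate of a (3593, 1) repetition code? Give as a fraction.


Rate = k/n = 1/3593

1/3593


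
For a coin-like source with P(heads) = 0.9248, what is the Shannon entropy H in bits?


H = -p*log2(p) - (1-p)*log2(1-p). -0.9248*log2(0.9248) = 0.104305; -0.0752*log2(0.0752) = 0.280731. H = 0.104305 + 0.280731 = 0.385

0.385 bits


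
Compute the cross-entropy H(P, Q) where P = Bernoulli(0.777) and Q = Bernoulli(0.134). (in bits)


H(P,Q) = -p*log2(q) - (1-p)*log2(1-q). -0.777*log2(0.134) = 2.253063; -0.223*log2(0.866) = 0.046286. H(P,Q) = 2.253063 + 0.046286 = 2.2993

2.2993 bits


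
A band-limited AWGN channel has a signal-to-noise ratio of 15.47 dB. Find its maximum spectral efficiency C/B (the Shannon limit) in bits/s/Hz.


SNR_linear = 10^(15.47/10) = 35.2371; C/B = log2(1 + SNR_linear) = log2(1 + 35.2371) = 5.1794

5.1794 bits/s/Hz


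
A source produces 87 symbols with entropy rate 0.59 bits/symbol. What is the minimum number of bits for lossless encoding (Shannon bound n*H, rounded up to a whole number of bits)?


Minimum bits >= n * H = 87 * 0.59 = 51.33, rounded up to a whole number of bits = 52

52 bits


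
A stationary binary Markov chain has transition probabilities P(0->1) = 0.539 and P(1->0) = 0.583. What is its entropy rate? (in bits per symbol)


Stationary distribution: pi_0 = p10/(p01+p10) = 0.5196, pi_1 = 0.4804. Entropy rate H' = pi_0*H(p01) + pi_1*H(p10) = 0.5196*0.9956 + 0.4804*0.98 = 0.9881

0.9881 bits/symbol


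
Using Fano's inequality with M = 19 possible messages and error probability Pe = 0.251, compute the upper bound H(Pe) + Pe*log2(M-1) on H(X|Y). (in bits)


H(Pe) = -Pe*log2(Pe) - (1-Pe)*log2(1-Pe) = -0.251*log2(0.251) - 0.749*log2(0.749) = 0.500554 + 0.312305 = 0.8129. Pe*log2(M-1) = 0.251*log2(18) = 1.046651. Bound = H(Pe) + Pe*log2(M-1) = 0.500554 + 0.312305 + 1.046651 = 1.8595

1.8595 bits


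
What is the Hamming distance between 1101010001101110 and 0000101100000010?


Count differing positions: ^ ^ . ^ ^ ^ ^ ^ . ^ ^ . ^ ^ . . = 11 differences

11


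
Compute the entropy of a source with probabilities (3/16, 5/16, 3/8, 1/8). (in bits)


H = -sum(p_i * log2(p_i)). Terms: -(3/16)*log2(3/16) = 0.452820; -(5/16)*log2(5/16) = 0.524397; -(3/8)*log2(3/8) = 0.530639; -(1/8)*log2(1/8) = 0.375000. H = 0.452820 + 0.524397 + 0.530639 + 0.375000 = 1.8829

1.8829 bits
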